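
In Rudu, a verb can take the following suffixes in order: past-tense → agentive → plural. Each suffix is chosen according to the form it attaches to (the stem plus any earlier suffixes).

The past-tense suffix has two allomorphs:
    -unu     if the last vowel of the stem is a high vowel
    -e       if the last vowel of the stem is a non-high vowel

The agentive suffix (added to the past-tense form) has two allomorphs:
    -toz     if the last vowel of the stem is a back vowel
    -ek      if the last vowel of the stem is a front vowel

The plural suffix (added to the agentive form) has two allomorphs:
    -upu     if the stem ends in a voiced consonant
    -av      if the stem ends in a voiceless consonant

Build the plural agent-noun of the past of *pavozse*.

pavozseeekav

The last vowel of *pavozse* is /e/, which is a non-high vowel, so the past-tense suffix is -e, giving *pavozsee*.
The past-tense form *pavozsee*: last vowel = /e/, a front vowel → -ek → *pavozseeek*.
The agentive form *pavozseeek* — final consonant /k/ (voiceless) → -av → *pavozseeekav*.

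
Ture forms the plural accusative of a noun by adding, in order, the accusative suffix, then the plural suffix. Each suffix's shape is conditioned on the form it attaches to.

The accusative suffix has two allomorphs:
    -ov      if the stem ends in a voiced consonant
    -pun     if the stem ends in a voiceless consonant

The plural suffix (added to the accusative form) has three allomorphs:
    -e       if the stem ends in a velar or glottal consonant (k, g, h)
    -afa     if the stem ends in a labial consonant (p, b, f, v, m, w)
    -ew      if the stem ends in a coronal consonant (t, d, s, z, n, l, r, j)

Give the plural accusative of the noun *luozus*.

luozuspunew

The final consonant of *luozus* is /s/, which is voiceless, so the accusative suffix is -pun, giving *luozuspun*.
The final consonant of the accusative form *luozuspun* is /n/, which is coronal, so the plural suffix is -ew, giving *luozuspunew*.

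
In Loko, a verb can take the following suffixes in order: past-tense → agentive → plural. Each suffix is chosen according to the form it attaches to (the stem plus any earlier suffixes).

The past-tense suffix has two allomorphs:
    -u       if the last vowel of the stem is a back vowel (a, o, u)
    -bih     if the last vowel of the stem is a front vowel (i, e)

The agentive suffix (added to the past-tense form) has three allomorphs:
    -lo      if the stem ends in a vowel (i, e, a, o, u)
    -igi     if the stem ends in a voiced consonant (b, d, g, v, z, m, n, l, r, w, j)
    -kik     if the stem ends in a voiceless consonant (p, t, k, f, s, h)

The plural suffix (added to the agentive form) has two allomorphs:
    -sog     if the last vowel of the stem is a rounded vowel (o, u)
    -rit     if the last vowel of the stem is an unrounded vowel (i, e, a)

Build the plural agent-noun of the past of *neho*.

*neho* — last vowel /o/ (a back vowel) → -u → *nehou*.
The final sound of the past-tense form *nehou* is /u/, which is a vowel, so the agentive suffix is -lo, giving *nehoulo*.
The agentive form *nehoulo* — last vowel /o/ (a rounded vowel) → -sog → *nehoulosog*.

nehoulosog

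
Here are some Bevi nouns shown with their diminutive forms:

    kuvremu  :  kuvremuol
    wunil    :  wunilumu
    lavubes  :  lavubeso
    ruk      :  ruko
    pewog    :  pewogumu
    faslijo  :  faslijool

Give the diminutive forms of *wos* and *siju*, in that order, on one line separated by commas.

Looking at the final sound of each stem: -o when the stem ends in a voiceless consonant (*lavubes*, *ruk*); -umu when the stem ends in a voiced consonant (*wunil*, *pewog*); -ol when the stem ends in a vowel (*kuvremu*, *faslijo*).
*wos* — final sound /s/ (a voiceless consonant) → -o → *woso*.
*siju*: final sound = /u/, a vowel → -ol → *sijuol*.

woso, sijuol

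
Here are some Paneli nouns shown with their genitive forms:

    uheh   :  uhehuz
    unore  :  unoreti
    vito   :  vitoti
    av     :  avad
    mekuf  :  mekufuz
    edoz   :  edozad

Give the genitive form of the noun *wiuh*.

The alternation tracks the final sound of the stem — -uz when the stem ends in a voiceless consonant (*uheh*, *mekuf*); -ad when the stem ends in a voiced consonant (*av*, *edoz*); -ti when the stem ends in a vowel (*unore*, *vito*).
The final sound of *wiuh* is /h/, which is a voiceless consonant, so the suffix is -uz, giving *wiuhuz*.

wiuhuz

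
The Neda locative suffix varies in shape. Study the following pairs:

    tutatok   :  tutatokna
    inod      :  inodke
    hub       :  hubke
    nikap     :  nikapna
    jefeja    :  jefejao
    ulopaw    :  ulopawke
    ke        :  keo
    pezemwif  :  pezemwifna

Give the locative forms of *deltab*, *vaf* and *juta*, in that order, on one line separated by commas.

The suffix is conditioned by the final sound: -na when the stem ends in a voiceless consonant (*tutatok*, *nikap*, *pezemwif*); -ke when the stem ends in a voiced consonant (*inod*, *hub*, *ulopaw*); -o when the stem ends in a vowel (*jefeja*, *ke*).
*deltab* — final sound /b/ (a voiced consonant) → -ke → *deltabke*.
Since the final sound of *vaf* is /f/ (a voiceless consonant), it takes -na, giving *vafna*.
*juta* — final sound /a/ (a vowel) → -o → *jutao*.

deltabke, vafna, jutao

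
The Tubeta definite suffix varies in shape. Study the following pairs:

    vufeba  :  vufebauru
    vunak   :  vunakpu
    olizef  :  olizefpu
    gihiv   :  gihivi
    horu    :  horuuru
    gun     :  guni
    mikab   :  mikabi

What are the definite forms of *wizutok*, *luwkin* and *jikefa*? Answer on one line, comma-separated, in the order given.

The pattern is voicing of the final sound: -pu when the stem ends in a voiceless consonant (*vunak*, *olizef*); -i when the stem ends in a voiced consonant (*gihiv*, *gun*, *mikab*); -uru when the stem ends in a vowel (*vufeba*, *horu*).
*wizutok*: final sound = /k/, a voiceless consonant → -pu → *wizutokpu*.
The final sound of *luwkin* is /n/, which is a voiced consonant, so the suffix is -i, giving *luwkini*.
*jikefa* — final sound /a/ (a vowel) → -uru → *jikefauru*.

wizutokpu, luwkini, jikefauru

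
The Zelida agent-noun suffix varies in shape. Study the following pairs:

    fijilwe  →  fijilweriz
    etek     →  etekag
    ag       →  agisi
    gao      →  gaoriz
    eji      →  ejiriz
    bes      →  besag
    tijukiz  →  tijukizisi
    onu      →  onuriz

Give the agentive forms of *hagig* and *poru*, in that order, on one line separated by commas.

The suffix is conditioned by the final sound: -ag when the stem ends in a voiceless consonant (*etek*, *bes*); -isi when the stem ends in a voiced consonant (*ag*, *tijukiz*); -riz when the stem ends in a vowel (*fijilwe*, *gao*, *eji*, *onu*).
The final sound of *hagig* is /g/, which is a voiced consonant, so the suffix is -isi, giving *hagigisi*.
*poru*: final sound = /u/, a vowel → -riz → *poruriz*.

hagigisi, poruriz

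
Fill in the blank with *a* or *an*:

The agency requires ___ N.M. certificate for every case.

an

The indefinite article is chosen by the initial *sound* of the following word, not its spelling.
The initialism *N.M.* is read letter by letter; the first letter, N, is pronounced /ɛn/, which begins with a vowel sound.
So the article is *an*: The agency requires an N.M. certificate for every case.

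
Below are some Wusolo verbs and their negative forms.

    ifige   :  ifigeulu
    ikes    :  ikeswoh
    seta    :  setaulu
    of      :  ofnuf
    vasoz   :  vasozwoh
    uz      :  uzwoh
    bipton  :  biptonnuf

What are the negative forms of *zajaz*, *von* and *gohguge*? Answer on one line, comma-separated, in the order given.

zajazwoh, vonnuf, gohgugeulu

The alternation tracks the final sound of the stem — -woh when the stem ends in a sibilant (*ikes*, *vasoz*, *uz*); -nuf when the stem ends in a non-sibilant consonant (*of*, *bipton*); -ulu when the stem ends in a vowel (*ifige*, *seta*).
*zajaz* — final sound /z/ (a sibilant) → -woh → *zajazwoh*.
The final sound of *von* is /n/, which is a non-sibilant consonant, so the suffix is -nuf, giving *vonnuf*.
The final sound of *gohguge* is /e/, which is a vowel, so the suffix is -ulu, giving *gohgugeulu*.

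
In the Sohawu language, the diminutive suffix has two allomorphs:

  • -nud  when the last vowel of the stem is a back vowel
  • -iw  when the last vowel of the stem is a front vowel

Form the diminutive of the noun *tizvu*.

*tizvu*: last vowel = /u/, a back vowel → -nud → *tizvunud*.

tizvunud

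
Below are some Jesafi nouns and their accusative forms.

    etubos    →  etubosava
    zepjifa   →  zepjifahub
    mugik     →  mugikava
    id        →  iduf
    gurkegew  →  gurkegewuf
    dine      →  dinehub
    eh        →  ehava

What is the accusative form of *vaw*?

vawuf

Looking at the final sound of each stem: -ava when the stem ends in a voiceless consonant (*etubos*, *mugik*, *eh*); -uf when the stem ends in a voiced consonant (*id*, *gurkegew*); -hub when the stem ends in a vowel (*zepjifa*, *dine*).
*vaw*: final sound = /w/, a voiced consonant → -uf → *vawuf*.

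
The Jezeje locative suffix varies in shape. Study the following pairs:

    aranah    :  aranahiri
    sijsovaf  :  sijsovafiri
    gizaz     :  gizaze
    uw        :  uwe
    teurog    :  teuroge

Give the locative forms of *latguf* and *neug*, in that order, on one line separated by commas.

The pattern is voicing of the final consonant: -iri when the stem ends in a voiceless consonant (*aranah*, *sijsovaf*); -e when the stem ends in a voiced consonant (*gizaz*, *uw*, *teurog*).
*latguf*: final consonant = /f/, voiceless → -iri → *latgufiri*.
*neug*: final consonant = /g/, voiced → -e → *neuge*.

latgufiri, neuge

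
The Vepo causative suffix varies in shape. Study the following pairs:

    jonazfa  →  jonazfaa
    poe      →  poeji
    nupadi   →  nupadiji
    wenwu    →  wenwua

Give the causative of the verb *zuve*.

The alternation tracks the last vowel of the stem — -ji when the last vowel of the stem is a front vowel (*poe*, *nupadi*); -a when the last vowel of the stem is a back vowel (*jonazfa*, *wenwu*).
The last vowel of *zuve* is /e/, which is a front vowel, so the suffix is -ji, giving *zuveji*.

zuveji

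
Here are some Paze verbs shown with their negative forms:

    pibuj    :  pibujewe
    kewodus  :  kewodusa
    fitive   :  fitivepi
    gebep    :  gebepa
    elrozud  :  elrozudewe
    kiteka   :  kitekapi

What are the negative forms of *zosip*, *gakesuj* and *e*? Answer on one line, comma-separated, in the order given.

zosipa, gakesujewe, epi

The alternation tracks the final sound of the stem — -a when the stem ends in a voiceless consonant (*kewodus*, *gebep*); -ewe when the stem ends in a voiced consonant (*pibuj*, *elrozud*); -pi when the stem ends in a vowel (*fitive*, *kiteka*).
Since the final sound of *zosip* is /p/ (a voiceless consonant), it takes -a, giving *zosipa*.
The final sound of *gakesuj* is /j/, which is a voiced consonant, so the suffix is -ewe, giving *gakesujewe*.
Since the final sound of *e* is /e/ (a vowel), it takes -pi, giving *epi*.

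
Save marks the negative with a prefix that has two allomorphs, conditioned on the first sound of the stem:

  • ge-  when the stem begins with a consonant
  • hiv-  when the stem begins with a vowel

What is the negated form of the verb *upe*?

*upe* — first sound /u/ (a vowel) → hiv- → *hivupe*.

hivupe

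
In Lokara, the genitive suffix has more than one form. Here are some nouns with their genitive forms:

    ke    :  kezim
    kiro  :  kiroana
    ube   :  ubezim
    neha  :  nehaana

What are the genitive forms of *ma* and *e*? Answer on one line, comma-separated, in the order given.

maana, ezim

The suffix is conditioned by the last vowel: -zim when the last vowel of the stem is a front vowel (*ke*, *ube*); -ana when the last vowel of the stem is a back vowel (*kiro*, *neha*).
*ma*: last vowel = /a/, a back vowel → -ana → *maana*.
*e* — last vowel /e/ (a front vowel) → -zim → *ezim*.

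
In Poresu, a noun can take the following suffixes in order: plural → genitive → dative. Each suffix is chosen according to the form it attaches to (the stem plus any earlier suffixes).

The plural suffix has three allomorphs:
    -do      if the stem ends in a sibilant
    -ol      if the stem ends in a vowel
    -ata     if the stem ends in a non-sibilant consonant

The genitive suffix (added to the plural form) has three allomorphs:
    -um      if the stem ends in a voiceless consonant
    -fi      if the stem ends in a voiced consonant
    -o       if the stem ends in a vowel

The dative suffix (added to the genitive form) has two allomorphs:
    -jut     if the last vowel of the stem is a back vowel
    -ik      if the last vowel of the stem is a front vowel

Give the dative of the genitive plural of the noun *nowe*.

noweolfiik

*nowe*: final sound = /e/, a vowel → -ol → *noweol*.
The final sound of the plural form *noweol* is /l/, which is a voiced consonant, so the genitive suffix is -fi, giving *noweolfi*.
The genitive form *noweolfi* — last vowel /i/ (a front vowel) → -ik → *noweolfiik*.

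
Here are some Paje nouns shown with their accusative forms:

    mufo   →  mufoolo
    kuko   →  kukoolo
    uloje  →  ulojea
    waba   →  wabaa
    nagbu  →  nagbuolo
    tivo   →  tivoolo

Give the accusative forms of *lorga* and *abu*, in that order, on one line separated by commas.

Looking at the last vowel of each stem: -olo when the last vowel of the stem is a rounded vowel (*mufo*, *kuko*, *nagbu*, *tivo*); -a when the last vowel of the stem is an unrounded vowel (*uloje*, *waba*).
Since the last vowel of *lorga* is /a/ (an unrounded vowel), it takes -a, giving *lorgaa*.
*abu* — last vowel /u/ (a rounded vowel) → -olo → *abuolo*.

lorgaa, abuolo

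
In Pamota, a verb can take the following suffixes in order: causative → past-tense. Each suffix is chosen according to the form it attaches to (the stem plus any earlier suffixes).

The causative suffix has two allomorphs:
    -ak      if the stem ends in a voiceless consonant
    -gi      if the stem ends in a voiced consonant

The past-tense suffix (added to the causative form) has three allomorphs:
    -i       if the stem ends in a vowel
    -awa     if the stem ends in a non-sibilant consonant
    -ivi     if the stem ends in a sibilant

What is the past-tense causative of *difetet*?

*difetet* — final consonant /t/ (voiceless) → -ak → *difetetak*.
The final sound of the causative form *difetetak* is /k/, which is a non-sibilant consonant, so the past-tense suffix is -awa, giving *difetetakawa*.

difetetakawa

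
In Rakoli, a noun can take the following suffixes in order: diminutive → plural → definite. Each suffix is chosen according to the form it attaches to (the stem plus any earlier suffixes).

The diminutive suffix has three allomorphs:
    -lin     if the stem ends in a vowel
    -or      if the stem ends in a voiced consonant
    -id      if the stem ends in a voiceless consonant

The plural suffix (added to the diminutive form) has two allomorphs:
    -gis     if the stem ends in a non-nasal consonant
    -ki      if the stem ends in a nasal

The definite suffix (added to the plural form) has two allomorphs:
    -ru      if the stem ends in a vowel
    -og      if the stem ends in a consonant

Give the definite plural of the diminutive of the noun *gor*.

gororgisog

The final sound of *gor* is /r/, which is a voiced consonant, so the diminutive suffix is -or, giving *goror*.
The final consonant of the diminutive form *goror* is /r/, which is non-nasal, so the plural suffix is -gis, giving *gororgis*.
The plural form *gororgis* — final sound /s/ (a consonant) → -og → *gororgisog*.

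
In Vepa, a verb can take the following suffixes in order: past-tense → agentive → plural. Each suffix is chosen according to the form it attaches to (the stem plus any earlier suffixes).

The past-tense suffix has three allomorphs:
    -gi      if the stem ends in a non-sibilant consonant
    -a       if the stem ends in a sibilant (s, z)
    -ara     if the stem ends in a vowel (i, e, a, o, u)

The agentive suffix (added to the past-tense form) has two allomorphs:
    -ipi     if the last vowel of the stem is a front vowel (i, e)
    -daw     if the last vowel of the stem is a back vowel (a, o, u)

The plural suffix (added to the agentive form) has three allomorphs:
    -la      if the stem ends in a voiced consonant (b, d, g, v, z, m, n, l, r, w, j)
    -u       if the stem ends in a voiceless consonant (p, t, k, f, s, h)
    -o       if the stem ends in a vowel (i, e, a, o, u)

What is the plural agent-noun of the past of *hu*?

Since the final sound of *hu* is /u/ (a vowel), it takes -ara, giving *huara*.
The past-tense form *huara*: last vowel = /a/, a back vowel → -daw → *huaradaw*.
The agentive form *huaradaw*: final sound = /w/, a voiced consonant → -la → *huaradawla*.

huaradawla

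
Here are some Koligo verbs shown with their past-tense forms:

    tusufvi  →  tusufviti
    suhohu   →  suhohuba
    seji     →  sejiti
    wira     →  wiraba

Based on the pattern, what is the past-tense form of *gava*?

The alternation tracks the last vowel of the stem — -ti when the last vowel of the stem is a front vowel (*tusufvi*, *seji*); -ba when the last vowel of the stem is a back vowel (*suhohu*, *wira*).
Since the last vowel of *gava* is /a/ (a back vowel), it takes -ba, giving *gavaba*.

gavaba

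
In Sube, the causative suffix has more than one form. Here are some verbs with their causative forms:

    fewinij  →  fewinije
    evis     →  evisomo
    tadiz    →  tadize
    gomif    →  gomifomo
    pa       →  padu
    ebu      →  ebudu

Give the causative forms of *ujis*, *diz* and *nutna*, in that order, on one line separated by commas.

The pattern is voicing of the final sound: -omo when the stem ends in a voiceless consonant (*evis*, *gomif*); -e when the stem ends in a voiced consonant (*fewinij*, *tadiz*); -du when the stem ends in a vowel (*pa*, *ebu*).
*ujis* — final sound /s/ (a voiceless consonant) → -omo → *ujisomo*.
The final sound of *diz* is /z/, which is a voiced consonant, so the suffix is -e, giving *dize*.
*nutna* — final sound /a/ (a vowel) → -du → *nutnadu*.

ujisomo, dize, nutnadu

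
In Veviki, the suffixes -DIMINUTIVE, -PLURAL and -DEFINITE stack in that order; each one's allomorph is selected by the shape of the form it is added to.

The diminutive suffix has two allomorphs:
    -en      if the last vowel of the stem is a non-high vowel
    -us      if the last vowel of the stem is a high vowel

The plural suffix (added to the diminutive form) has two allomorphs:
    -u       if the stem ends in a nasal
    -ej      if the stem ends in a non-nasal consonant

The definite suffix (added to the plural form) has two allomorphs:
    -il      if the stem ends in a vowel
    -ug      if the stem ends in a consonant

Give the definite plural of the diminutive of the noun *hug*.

The last vowel of *hug* is /u/, which is a high vowel, so the diminutive suffix is -us, giving *hugus*.
Since the final consonant of the diminutive form *hugus* is /s/ (non-nasal), it takes -ej, giving *hugusej*.
The plural form *hugusej* — final sound /j/ (a consonant) → -ug → *hugusejug*.

hugusejug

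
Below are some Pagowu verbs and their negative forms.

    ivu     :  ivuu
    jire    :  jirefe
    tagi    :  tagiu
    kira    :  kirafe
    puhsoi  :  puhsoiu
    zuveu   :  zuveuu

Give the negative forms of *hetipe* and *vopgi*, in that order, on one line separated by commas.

hetipefe, vopgiu

Looking at the last vowel of each stem: -u when the last vowel of the stem is a high vowel (*ivu*, *tagi*, *puhsoi*, *zuveu*); -fe when the last vowel of the stem is a non-high vowel (*jire*, *kira*).
The last vowel of *hetipe* is /e/, which is a non-high vowel, so the suffix is -fe, giving *hetipefe*.
*vopgi*: last vowel = /i/, a high vowel → -u → *vopgiu*.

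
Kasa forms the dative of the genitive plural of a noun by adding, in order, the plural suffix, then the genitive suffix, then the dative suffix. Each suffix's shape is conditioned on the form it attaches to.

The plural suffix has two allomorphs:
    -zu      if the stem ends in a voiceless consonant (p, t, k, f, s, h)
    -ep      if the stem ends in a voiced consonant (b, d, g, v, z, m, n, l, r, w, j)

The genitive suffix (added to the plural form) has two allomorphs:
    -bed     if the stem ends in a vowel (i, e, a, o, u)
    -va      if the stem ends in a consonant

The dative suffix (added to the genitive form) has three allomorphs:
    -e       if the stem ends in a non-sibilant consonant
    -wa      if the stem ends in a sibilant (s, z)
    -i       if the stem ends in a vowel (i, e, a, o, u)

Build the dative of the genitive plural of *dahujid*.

The final consonant of *dahujid* is /d/, which is voiced, so the plural suffix is -ep, giving *dahujidep*.
The plural form *dahujidep*: final sound = /p/, a consonant → -va → *dahujidepva*.
Since the final sound of the genitive form *dahujidepva* is /a/ (a vowel), it takes -i, giving *dahujidepvai*.

dahujidepvai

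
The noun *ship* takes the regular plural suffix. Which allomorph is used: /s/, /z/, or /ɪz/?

/s/

The stem *ship* ends in a voiceless non-sibilant consonant.
The plural suffix surfaces as /ɪz/ after sibilants, /s/ after other voiceless consonants, and /z/ after other voiced sounds.
So the plural -s on *ship* is pronounced /s/.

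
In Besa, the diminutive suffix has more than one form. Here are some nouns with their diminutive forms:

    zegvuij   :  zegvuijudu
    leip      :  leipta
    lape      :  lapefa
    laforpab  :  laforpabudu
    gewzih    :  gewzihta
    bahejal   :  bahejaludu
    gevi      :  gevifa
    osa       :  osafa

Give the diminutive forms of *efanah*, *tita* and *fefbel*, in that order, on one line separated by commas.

efanahta, titafa, fefbeludu

Looking at the final sound of each stem: -ta when the stem ends in a voiceless consonant (*leip*, *gewzih*); -udu when the stem ends in a voiced consonant (*zegvuij*, *laforpab*, *bahejal*); -fa when the stem ends in a vowel (*lape*, *gevi*, *osa*).
*efanah*: final sound = /h/, a voiceless consonant → -ta → *efanahta*.
Since the final sound of *tita* is /a/ (a vowel), it takes -fa, giving *titafa*.
The final sound of *fefbel* is /l/, which is a voiced consonant, so the suffix is -udu, giving *fefbeludu*.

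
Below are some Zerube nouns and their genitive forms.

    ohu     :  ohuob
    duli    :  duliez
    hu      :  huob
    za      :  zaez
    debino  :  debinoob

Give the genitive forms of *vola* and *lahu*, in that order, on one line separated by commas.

Looking at the last vowel of each stem: -ob when the last vowel of the stem is a rounded vowel (*ohu*, *hu*, *debino*); -ez when the last vowel of the stem is an unrounded vowel (*duli*, *za*).
Since the last vowel of *vola* is /a/ (an unrounded vowel), it takes -ez, giving *volaez*.
The last vowel of *lahu* is /u/, which is a rounded vowel, so the suffix is -ob, giving *lahuob*.

volaez, lahuob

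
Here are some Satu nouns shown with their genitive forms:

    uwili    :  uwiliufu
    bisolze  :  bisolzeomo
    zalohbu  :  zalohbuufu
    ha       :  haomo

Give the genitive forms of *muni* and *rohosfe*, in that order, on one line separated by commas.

The alternation tracks the last vowel of the stem — -ufu when the last vowel of the stem is a high vowel (*uwili*, *zalohbu*); -omo when the last vowel of the stem is a non-high vowel (*bisolze*, *ha*).
*muni* — last vowel /i/ (a high vowel) → -ufu → *muniufu*.
The last vowel of *rohosfe* is /e/, which is a non-high vowel, so the suffix is -omo, giving *rohosfeomo*.

muniufu, rohosfeomo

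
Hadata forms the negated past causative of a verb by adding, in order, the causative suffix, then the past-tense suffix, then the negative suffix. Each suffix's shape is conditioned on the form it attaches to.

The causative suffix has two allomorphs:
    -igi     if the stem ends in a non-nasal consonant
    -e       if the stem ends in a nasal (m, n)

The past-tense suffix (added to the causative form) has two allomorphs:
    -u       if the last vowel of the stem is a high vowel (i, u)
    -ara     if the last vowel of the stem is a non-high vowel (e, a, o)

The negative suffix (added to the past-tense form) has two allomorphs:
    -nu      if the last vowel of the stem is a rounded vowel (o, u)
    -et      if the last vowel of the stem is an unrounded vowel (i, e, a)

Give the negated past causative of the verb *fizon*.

fizonearaet

*fizon* — final consonant /n/ (a nasal) → -e → *fizone*.
The causative form *fizone*: last vowel = /e/, a non-high vowel → -ara → *fizoneara*.
Since the last vowel of the past-tense form *fizoneara* is /a/ (an unrounded vowel), it takes -et, giving *fizonearaet*.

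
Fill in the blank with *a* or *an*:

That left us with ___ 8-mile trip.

The indefinite article is chosen by the initial *sound* of the following word, not its spelling.
The number *8* is spoken "eight", beginning with /eɪt/ — a vowel sound.
So the article is *an*: That left us with an 8-mile trip.

an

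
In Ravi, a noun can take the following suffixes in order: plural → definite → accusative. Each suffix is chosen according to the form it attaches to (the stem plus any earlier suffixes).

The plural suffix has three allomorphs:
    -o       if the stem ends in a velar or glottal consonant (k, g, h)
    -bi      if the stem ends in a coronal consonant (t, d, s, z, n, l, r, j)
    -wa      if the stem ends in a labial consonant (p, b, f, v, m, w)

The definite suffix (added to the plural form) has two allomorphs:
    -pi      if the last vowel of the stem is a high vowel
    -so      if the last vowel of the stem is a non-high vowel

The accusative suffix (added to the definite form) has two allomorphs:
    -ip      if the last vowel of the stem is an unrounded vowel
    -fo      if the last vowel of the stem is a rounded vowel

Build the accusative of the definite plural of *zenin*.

The final consonant of *zenin* is /n/, which is coronal, so the plural suffix is -bi, giving *zeninbi*.
The last vowel of the plural form *zeninbi* is /i/, which is a high vowel, so the definite suffix is -pi, giving *zeninbipi*.
The definite form *zeninbipi*: last vowel = /i/, an unrounded vowel → -ip → *zeninbipiip*.

zeninbipiip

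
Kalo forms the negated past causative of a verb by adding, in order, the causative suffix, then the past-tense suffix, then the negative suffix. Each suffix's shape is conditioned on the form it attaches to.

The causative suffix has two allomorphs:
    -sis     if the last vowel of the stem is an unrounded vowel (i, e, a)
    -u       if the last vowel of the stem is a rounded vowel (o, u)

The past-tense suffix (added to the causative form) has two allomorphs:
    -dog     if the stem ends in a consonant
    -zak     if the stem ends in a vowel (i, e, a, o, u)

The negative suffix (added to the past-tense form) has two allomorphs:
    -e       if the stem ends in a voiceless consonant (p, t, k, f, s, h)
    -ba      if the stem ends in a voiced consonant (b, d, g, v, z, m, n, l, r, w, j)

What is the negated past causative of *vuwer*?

*vuwer*: last vowel = /e/, an unrounded vowel → -sis → *vuwersis*.
The final sound of the causative form *vuwersis* is /s/, which is a consonant, so the past-tense suffix is -dog, giving *vuwersisdog*.
The final consonant of the past-tense form *vuwersisdog* is /g/, which is voiced, so the negative suffix is -ba, giving *vuwersisdogba*.

vuwersisdogba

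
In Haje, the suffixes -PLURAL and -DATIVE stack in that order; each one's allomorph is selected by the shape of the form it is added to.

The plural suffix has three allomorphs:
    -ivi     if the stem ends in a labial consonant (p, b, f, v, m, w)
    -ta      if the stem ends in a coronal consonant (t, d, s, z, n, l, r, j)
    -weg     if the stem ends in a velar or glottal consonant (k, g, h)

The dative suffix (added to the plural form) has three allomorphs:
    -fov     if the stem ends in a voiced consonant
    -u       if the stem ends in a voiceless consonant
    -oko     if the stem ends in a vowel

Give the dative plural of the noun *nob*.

*nob* — final consonant /b/ (labial) → -ivi → *nobivi*.
Since the final sound of the plural form *nobivi* is /i/ (a vowel), it takes -oko, giving *nobivioko*.

nobivioko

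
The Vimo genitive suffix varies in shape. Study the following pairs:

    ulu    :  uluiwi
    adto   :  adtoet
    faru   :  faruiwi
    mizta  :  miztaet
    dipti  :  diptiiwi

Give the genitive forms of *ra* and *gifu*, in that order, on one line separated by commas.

Looking at the last vowel of each stem: -iwi when the last vowel of the stem is a high vowel (*ulu*, *faru*, *dipti*); -et when the last vowel of the stem is a non-high vowel (*adto*, *mizta*).
*ra*: last vowel = /a/, a non-high vowel → -et → *raet*.
The last vowel of *gifu* is /u/, which is a high vowel, so the suffix is -iwi, giving *gifuiwi*.

raet, gifuiwi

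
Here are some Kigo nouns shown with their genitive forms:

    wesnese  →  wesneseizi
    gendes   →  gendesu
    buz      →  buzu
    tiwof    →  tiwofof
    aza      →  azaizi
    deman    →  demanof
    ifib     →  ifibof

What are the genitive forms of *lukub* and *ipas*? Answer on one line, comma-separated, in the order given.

Looking at the final sound of each stem: -u when the stem ends in a sibilant (*gendes*, *buz*); -of when the stem ends in a non-sibilant consonant (*tiwof*, *deman*, *ifib*); -izi when the stem ends in a vowel (*wesnese*, *aza*).
*lukub*: final sound = /b/, a non-sibilant consonant → -of → *lukubof*.
Since the final sound of *ipas* is /s/ (a sibilant), it takes -u, giving *ipasu*.

lukubof, ipasu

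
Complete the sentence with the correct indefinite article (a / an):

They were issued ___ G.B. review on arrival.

The indefinite article is chosen by the initial *sound* of the following word, not its spelling.
The initialism *G.B.* is read letter by letter; the first letter, G, is pronounced /dʒiː/, which begins with a consonant sound.
So the article is *a*: They were issued a G.B. review on arrival.

a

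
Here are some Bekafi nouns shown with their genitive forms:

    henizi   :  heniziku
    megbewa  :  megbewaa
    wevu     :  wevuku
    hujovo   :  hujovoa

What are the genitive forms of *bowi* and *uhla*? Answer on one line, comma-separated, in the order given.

The pattern is height harmony: -ku when the last vowel of the stem is a high vowel (*henizi*, *wevu*); -a when the last vowel of the stem is a non-high vowel (*megbewa*, *hujovo*).
The last vowel of *bowi* is /i/, which is a high vowel, so the suffix is -ku, giving *bowiku*.
*uhla* — last vowel /a/ (a non-high vowel) → -a → *uhlaa*.

bowiku, uhlaa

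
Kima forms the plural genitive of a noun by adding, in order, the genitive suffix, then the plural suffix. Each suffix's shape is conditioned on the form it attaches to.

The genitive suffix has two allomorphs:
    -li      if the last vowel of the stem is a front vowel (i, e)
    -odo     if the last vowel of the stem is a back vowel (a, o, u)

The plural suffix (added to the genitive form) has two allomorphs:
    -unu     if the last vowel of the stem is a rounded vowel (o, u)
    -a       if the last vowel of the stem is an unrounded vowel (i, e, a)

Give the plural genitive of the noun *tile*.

*tile* — last vowel /e/ (a front vowel) → -li → *tileli*.
The genitive form *tileli*: last vowel = /i/, an unrounded vowel → -a → *tilelia*.

tilelia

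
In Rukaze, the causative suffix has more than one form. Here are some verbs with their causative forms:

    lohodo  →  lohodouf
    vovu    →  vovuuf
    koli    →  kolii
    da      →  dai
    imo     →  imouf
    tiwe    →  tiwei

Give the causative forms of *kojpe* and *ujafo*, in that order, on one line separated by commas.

The suffix is conditioned by the last vowel: -uf when the last vowel of the stem is a rounded vowel (*lohodo*, *vovu*, *imo*); -i when the last vowel of the stem is an unrounded vowel (*koli*, *da*, *tiwe*).
Since the last vowel of *kojpe* is /e/ (an unrounded vowel), it takes -i, giving *kojpei*.
*ujafo* — last vowel /o/ (a rounded vowel) → -uf → *ujafouf*.

kojpei, ujafouf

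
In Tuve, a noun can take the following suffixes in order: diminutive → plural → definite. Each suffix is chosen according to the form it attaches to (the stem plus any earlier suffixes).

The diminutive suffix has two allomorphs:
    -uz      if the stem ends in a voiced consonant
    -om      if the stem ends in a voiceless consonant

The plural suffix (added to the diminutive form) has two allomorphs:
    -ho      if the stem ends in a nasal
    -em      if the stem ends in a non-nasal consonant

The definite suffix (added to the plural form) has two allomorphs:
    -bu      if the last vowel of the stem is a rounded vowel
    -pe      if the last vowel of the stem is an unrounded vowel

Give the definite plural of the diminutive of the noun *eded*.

ededuzempe

The final consonant of *eded* is /d/, which is voiced, so the diminutive suffix is -uz, giving *ededuz*.
The diminutive form *ededuz* — final consonant /z/ (non-nasal) → -em → *ededuzem*.
The plural form *ededuzem*: last vowel = /e/, an unrounded vowel → -pe → *ededuzempe*.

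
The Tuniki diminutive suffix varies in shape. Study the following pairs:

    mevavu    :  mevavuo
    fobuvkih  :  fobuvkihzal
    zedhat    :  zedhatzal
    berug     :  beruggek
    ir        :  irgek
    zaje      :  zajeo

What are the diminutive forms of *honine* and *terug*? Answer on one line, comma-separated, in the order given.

honineo, teruggek

The alternation tracks the final sound of the stem — -zal when the stem ends in a voiceless consonant (*fobuvkih*, *zedhat*); -gek when the stem ends in a voiced consonant (*berug*, *ir*); -o when the stem ends in a vowel (*mevavu*, *zaje*).
Since the final sound of *honine* is /e/ (a vowel), it takes -o, giving *honineo*.
*terug* — final sound /g/ (a voiced consonant) → -gek → *teruggek*.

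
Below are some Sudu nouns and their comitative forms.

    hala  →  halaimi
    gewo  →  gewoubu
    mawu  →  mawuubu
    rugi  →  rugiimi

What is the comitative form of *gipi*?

The suffix is conditioned by the last vowel: -ubu when the last vowel of the stem is a rounded vowel (*gewo*, *mawu*); -imi when the last vowel of the stem is an unrounded vowel (*hala*, *rugi*).
The last vowel of *gipi* is /i/, which is an unrounded vowel, so the suffix is -imi, giving *gipiimi*.

gipiimi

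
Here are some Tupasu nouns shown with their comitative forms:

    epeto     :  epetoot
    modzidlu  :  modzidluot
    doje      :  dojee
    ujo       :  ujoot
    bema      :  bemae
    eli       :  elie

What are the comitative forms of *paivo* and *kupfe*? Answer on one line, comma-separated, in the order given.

paivoot, kupfee

The alternation tracks the last vowel of the stem — -ot when the last vowel of the stem is a rounded vowel (*epeto*, *modzidlu*, *ujo*); -e when the last vowel of the stem is an unrounded vowel (*doje*, *bema*, *eli*).
*paivo* — last vowel /o/ (a rounded vowel) → -ot → *paivoot*.
*kupfe*: last vowel = /e/, an unrounded vowel → -e → *kupfee*.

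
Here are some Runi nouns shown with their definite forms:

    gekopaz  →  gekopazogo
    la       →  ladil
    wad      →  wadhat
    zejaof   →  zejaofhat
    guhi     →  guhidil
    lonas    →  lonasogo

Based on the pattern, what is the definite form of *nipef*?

nipefhat

Looking at the final sound of each stem: -ogo when the stem ends in a sibilant (*gekopaz*, *lonas*); -hat when the stem ends in a non-sibilant consonant (*wad*, *zejaof*); -dil when the stem ends in a vowel (*la*, *guhi*).
The final sound of *nipef* is /f/, which is a non-sibilant consonant, so the suffix is -hat, giving *nipefhat*.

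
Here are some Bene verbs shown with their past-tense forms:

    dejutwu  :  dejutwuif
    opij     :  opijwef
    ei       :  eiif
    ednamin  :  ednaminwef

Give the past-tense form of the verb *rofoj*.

The suffix is conditioned by the final sound: -wef when the stem ends in a consonant (*opij*, *ednamin*); -if when the stem ends in a vowel (*dejutwu*, *ei*).
*rofoj*: final sound = /j/, a consonant → -wef → *rofojwef*.

rofojwef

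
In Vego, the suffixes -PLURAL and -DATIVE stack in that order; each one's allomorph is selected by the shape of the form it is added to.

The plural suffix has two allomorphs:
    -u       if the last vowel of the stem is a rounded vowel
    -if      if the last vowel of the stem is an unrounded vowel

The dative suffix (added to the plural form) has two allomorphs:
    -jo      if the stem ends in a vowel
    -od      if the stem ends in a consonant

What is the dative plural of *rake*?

The last vowel of *rake* is /e/, which is an unrounded vowel, so the plural suffix is -if, giving *rakeif*.
The plural form *rakeif*: final sound = /f/, a consonant → -od → *rakeifod*.

rakeifod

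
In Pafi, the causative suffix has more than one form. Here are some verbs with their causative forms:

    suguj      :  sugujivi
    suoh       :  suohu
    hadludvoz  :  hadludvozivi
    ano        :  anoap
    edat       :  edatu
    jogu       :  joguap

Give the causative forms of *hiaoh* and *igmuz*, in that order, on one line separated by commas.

The alternation tracks the final sound of the stem — -u when the stem ends in a voiceless consonant (*suoh*, *edat*); -ivi when the stem ends in a voiced consonant (*suguj*, *hadludvoz*); -ap when the stem ends in a vowel (*ano*, *jogu*).
*hiaoh*: final sound = /h/, a voiceless consonant → -u → *hiaohu*.
*igmuz*: final sound = /z/, a voiced consonant → -ivi → *igmuzivi*.

hiaohu, igmuzivi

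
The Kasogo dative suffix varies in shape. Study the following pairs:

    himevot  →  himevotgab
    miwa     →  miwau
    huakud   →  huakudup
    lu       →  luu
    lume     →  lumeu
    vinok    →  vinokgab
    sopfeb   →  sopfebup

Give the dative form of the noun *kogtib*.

Looking at the final sound of each stem: -gab when the stem ends in a voiceless consonant (*himevot*, *vinok*); -up when the stem ends in a voiced consonant (*huakud*, *sopfeb*); -u when the stem ends in a vowel (*miwa*, *lu*, *lume*).
The final sound of *kogtib* is /b/, which is a voiced consonant, so the suffix is -up, giving *kogtibup*.

kogtibup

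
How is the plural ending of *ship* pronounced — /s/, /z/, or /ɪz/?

/s/

The stem *ship* ends in a voiceless non-sibilant consonant.
The plural suffix surfaces as /ɪz/ after sibilants, /s/ after other voiceless consonants, and /z/ after other voiced sounds.
So the plural -s on *ship* is pronounced /s/.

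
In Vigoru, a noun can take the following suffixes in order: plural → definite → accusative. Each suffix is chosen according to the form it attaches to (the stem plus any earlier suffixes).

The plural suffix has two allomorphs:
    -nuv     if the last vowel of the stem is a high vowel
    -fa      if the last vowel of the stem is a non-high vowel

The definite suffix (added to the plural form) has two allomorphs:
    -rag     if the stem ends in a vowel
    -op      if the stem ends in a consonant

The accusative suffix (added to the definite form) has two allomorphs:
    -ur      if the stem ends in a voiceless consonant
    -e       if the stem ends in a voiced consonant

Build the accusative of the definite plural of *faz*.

*faz*: last vowel = /a/, a non-high vowel → -fa → *fazfa*.
The final sound of the plural form *fazfa* is /a/, which is a vowel, so the definite suffix is -rag, giving *fazfarag*.
The definite form *fazfarag* — final consonant /g/ (voiced) → -e → *fazfarage*.

fazfarage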